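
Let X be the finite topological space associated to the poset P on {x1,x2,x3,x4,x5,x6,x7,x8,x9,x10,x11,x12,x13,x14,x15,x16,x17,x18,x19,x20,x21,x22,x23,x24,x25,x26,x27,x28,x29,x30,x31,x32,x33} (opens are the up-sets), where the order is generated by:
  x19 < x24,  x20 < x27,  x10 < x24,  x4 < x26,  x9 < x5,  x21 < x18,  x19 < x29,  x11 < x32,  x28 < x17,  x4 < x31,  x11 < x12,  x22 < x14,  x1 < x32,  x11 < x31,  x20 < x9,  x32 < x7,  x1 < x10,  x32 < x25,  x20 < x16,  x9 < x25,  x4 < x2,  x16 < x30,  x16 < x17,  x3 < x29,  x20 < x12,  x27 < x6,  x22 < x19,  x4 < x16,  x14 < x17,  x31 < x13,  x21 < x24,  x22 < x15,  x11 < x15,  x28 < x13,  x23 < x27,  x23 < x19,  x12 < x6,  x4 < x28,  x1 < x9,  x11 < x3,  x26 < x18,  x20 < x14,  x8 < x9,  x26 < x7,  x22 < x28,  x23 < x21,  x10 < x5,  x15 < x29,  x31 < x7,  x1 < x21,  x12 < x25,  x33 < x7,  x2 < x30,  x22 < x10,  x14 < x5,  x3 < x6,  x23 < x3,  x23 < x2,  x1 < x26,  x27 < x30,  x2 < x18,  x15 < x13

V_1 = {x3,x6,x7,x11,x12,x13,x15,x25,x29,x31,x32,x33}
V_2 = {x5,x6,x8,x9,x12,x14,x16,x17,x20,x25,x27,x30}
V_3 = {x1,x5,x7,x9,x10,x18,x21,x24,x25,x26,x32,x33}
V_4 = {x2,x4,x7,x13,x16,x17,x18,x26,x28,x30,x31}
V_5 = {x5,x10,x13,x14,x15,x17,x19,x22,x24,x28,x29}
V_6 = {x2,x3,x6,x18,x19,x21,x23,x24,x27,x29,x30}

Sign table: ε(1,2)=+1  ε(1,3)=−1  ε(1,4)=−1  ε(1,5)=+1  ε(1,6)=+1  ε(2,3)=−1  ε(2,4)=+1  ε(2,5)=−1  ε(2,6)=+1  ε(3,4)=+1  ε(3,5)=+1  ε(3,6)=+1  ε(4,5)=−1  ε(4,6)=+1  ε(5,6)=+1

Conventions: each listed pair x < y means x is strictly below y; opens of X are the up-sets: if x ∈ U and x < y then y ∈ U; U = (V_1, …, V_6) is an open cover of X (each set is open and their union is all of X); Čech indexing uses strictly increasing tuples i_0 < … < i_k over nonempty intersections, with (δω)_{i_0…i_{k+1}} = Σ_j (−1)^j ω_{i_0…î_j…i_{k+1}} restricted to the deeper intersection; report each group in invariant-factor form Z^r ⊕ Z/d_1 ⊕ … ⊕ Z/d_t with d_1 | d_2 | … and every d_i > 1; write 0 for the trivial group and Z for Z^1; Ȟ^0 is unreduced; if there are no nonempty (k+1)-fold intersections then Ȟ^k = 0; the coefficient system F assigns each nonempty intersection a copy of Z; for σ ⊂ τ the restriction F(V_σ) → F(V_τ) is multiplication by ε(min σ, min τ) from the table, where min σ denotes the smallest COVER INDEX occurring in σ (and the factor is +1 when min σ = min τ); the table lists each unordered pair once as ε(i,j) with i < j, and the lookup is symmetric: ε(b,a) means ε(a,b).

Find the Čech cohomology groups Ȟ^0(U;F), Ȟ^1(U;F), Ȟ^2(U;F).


nerve simplices:
  V12={x6,x12,x25} V13={x7,x25,x32,x33} V14={x7,x13,x31} V15={x13,x15,x29} V16={x3,x6,x29} V23={x5,x9,x25} V24={x16,x17,x30} V25={x5,x14,x17} V26={x6,x27,x30} V34={x7,x18,x26} V35={x5,x10,x24} V36={x18,x21,x24} V45={x13,x17,x28} V46={x2,x18,x30} V56={x19,x24,x29}
  V123={x25} V126={x6} V134={x7} V145={x13} V156={x29} V235={x5} V245={x17} V246={x30} V346={x18} V356={x24}
C dims 6,15,10; δ0: rk 6, SNF 1^5·2; δ1: rk 9, SNF 1^9
degree 0: 6−6−0 = 0 → Ȟ^0 ≅ 0
degree 1: 15−9−6 = 0 plus torsion [2] → Ȟ^1 ≅ Z/2
degree 2: 10−0−9 = 1 → Ȟ^2 ≅ Z

Ȟ^0(U;F) ≅ 0, Ȟ^1(U;F) ≅ Z/2, Ȟ^2(U;F) ≅ Z


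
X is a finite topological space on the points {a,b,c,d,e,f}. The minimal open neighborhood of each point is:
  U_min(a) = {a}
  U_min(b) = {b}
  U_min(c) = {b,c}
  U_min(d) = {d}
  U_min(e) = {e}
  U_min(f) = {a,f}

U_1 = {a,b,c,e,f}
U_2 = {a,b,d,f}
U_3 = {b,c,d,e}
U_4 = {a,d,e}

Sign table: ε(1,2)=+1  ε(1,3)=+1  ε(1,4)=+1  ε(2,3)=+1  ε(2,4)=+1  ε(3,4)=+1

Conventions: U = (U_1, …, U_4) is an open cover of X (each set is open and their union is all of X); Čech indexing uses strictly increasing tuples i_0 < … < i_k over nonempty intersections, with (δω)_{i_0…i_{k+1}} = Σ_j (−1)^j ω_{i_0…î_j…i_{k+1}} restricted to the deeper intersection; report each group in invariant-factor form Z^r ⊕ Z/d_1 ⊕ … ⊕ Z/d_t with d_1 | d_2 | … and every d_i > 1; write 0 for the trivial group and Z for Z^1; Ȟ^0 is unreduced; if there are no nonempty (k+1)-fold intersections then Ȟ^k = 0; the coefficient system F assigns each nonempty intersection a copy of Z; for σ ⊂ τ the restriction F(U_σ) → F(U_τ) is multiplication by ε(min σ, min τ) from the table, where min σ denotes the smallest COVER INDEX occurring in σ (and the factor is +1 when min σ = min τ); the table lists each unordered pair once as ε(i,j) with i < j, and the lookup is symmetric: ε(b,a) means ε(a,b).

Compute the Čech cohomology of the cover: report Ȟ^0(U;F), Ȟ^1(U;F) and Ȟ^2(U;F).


intersection data:
  U12={a,b,f} U13={b,c,e} U14={a,e} U23={b,d} U24={a,d} U34={d,e}
  U123={b} U124={a} U134={e} U234={d}
C dims 4,6,4; δ0: rk 3, SNF 1^3; δ1: rk 3, SNF 1^3
Ȟ^0 = (4 − 3) − 0 = 1, so Ȟ^0 ≅ Z
Ȟ^1 = (6 − 3) − 3 = 0, so Ȟ^1 ≅ 0
Ȟ^2 = (4 − 0) − 3 = 1, so Ȟ^2 ≅ Z

Ȟ^0 ≅ Z; Ȟ^1 ≅ 0; Ȟ^2 ≅ Z


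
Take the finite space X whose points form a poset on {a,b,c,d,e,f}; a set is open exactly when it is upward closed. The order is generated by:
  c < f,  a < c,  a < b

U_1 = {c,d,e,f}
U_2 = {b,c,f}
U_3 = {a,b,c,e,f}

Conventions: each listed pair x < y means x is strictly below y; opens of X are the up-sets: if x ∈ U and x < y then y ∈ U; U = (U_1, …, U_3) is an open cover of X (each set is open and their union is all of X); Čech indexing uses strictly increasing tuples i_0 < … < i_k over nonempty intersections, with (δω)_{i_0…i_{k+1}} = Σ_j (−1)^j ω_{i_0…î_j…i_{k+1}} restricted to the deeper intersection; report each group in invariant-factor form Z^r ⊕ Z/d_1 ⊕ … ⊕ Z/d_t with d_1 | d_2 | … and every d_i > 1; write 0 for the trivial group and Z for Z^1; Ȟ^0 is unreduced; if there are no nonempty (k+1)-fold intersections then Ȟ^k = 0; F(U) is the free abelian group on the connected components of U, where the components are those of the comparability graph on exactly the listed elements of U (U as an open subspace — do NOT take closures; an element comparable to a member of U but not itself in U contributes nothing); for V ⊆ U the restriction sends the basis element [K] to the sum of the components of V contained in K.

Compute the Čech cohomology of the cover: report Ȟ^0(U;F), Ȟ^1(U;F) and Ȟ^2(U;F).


Ȟ^0 ≅ Z^3,  Ȟ^1 ≅ 0,  Ȟ^2 ≅ 0

nerve of the cover:
  U12={c,f} U13={c,e,f} U23={b,c,f}
  U123={c,f}
components per intersection:
  U1: {c,f} {d} {e}
  U2: {b} {c,f}
  U3: {a,b,c,f} {e}
  U12: {c,f}
  U13: {c,f} {e}
  U23: {b} {c,f}
  U123: {c,f}
C dims 7,5,1; δ0: rk 4, SNF 1^4; δ1: rk 1, SNF 1^1
Ȟ^0 = (7 − 4) − 0 = 3, so Ȟ^0 ≅ Z^3
Ȟ^1 = (5 − 1) − 4 = 0, so Ȟ^1 ≅ 0
Ȟ^2 = (1 − 0) − 1 = 0, so Ȟ^2 ≅ 0


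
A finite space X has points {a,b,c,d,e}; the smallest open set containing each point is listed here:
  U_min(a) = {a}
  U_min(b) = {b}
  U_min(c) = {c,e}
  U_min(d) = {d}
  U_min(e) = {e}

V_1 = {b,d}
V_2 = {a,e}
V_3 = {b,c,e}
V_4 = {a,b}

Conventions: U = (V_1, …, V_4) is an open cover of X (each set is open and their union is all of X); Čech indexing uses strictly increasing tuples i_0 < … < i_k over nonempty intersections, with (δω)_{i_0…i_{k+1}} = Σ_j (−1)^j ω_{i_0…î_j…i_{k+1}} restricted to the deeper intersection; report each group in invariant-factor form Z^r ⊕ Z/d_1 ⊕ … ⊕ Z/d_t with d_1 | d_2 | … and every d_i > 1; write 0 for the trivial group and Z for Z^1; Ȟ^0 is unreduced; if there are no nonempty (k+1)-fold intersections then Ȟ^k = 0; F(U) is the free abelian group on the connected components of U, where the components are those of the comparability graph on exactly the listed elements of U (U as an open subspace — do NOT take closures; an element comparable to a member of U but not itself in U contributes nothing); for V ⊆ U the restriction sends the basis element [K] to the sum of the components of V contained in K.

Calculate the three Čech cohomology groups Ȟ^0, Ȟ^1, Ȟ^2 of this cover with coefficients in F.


Ȟ^0 ≅ Z^4,  Ȟ^1 ≅ 0,  Ȟ^2 ≅ 0

intersection data:
  V13={b} V14={b} V23={e} V24={a} V34={b}
  V134={b}
components per intersection:
  V1: {b} {d}
  V2: {a} {e}
  V3: {b} {c,e}
  V4: {a} {b}
  V13: {b}
  V14: {b}
  V23: {e}
  V24: {a}
  V34: {b}
  V134: {b}
C dims 8,5,1; δ0: rk 4, SNF 1^4; δ1: rk 1, SNF 1^1
Ȟ^0 = (8 − 4) − 0 = 4, so Ȟ^0 ≅ Z^4
Ȟ^1 = (5 − 1) − 4 = 0, so Ȟ^1 ≅ 0
Ȟ^2 = (1 − 0) − 1 = 0, so Ȟ^2 ≅ 0


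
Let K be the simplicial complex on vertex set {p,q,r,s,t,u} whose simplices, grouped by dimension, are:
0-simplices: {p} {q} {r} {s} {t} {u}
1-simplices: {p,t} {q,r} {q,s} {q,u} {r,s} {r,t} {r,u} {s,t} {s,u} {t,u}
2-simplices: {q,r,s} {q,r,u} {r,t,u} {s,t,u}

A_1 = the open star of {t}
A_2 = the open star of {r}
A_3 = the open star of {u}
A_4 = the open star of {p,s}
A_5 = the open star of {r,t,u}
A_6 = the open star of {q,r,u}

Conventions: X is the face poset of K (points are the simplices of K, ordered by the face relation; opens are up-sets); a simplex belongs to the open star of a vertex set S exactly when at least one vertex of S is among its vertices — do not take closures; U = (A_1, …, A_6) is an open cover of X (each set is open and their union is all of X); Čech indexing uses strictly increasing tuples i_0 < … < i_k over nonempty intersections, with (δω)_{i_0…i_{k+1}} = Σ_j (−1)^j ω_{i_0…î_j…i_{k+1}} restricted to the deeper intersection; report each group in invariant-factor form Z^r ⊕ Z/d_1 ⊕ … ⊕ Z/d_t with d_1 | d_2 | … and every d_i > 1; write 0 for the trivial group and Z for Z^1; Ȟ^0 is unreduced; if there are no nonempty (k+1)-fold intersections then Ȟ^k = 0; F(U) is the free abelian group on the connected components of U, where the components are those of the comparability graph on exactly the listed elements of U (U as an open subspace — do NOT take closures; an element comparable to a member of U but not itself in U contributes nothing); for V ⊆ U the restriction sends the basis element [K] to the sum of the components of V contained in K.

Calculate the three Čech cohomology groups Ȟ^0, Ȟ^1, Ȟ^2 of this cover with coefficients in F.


nerve simplices:
  A1={{t},{p,t},{r,t},{s,t},{t,u},{r,t,u},{s,t,u}} A2={{r},{q,r},{r,s},{r,t},{r,u},{q,r,s},{q,r,u},{r,t,u}} A3={{u},{q,u},{r,u},{s,u},{t,u},{q,r,u},{r,t,u},{s,t,u}} A4={{p},{s},{p,t},{q,s},{r,s},{s,t},{s,u},{q,r,s},{s,t,u}} A5={{r},{t},{u},{p,t},{q,r},{q,u},{r,s},{r,t},{r,u},{s,t},{s,u},{t,u},{q,r,s},{q,r,u},{r,t,u},{s,t,u}} A6={{q},{r},{u},{q,r},{q,s},{q,u},{r,s},{r,t},{r,u},{s,u},{t,u},{q,r,s},{q,r,u},{r,t,u},{s,t,u}}
  A12={{r,t},{r,t,u}} A13={{t,u},{r,t,u},{s,t,u}} A14={{p,t},{s,t},{s,t,u}} A15={{t},{p,t},{r,t},{s,t},{t,u},{r,t,u},{s,t,u}} A16={{r,t},{t,u},{r,t,u},{s,t,u}} A23={{r,u},{q,r,u},{r,t,u}} A24={{r,s},{q,r,s}} A25={{r},{q,r},{r,s},{r,t},{r,u},{q,r,s},{q,r,u},{r,t,u}} A26={{r},{q,r},{r,s},{r,t},{r,u},{q,r,s},{q,r,u},{r,t,u}} A34={{s,u},{s,t,u}} A35={{u},{q,u},{r,u},{s,u},{t,u},{q,r,u},{r,t,u},{s,t,u}} A36={{u},{q,u},{r,u},{s,u},{t,u},{q,r,u},{r,t,u},{s,t,u}} A45={{p,t},{r,s},{s,t},{s,u},{q,r,s},{s,t,u}} A46={{q,s},{r,s},{s,u},{q,r,s},{s,t,u}} A56={{r},{u},{q,r},{q,u},{r,s},{r,t},{r,u},{s,u},{t,u},{q,r,s},{q,r,u},{r,t,u},{s,t,u}}
  A123={{r,t,u}} A125={{r,t},{r,t,u}} A126={{r,t},{r,t,u}} A134={{s,t,u}} A135={{t,u},{r,t,u},{s,t,u}} A136={{t,u},{r,t,u},{s,t,u}} A145={{p,t},{s,t},{s,t,u}} A146={{s,t,u}} A156={{r,t},{t,u},{r,t,u},{s,t,u}} A235={{r,u},{q,r,u},{r,t,u}} A236={{r,u},{q,r,u},{r,t,u}} A245={{r,s},{q,r,s}} A246={{r,s},{q,r,s}} A256={{r},{q,r},{r,s},{r,t},{r,u},{q,r,s},{q,r,u},{r,t,u}} A345={{s,u},{s,t,u}} A346={{s,u},{s,t,u}} A356={{u},{q,u},{r,u},{s,u},{t,u},{q,r,u},{r,t,u},{s,t,u}} A456={{r,s},{s,u},{q,r,s},{s,t,u}}
  A1235={{r,t,u}} A1236={{r,t,u}} A1256={{r,t},{r,t,u}} A1345={{s,t,u}} A1346={{s,t,u}} A1356={{t,u},{r,t,u},{s,t,u}} A1456={{s,t,u}} A2356={{r,u},{q,r,u},{r,t,u}} A2456={{r,s},{q,r,s}} A3456={{s,u},{s,t,u}}
  A12356={{r,t,u}} A13456={{s,t,u}}
components per intersection:
  A1: {{t},{p,t},{r,t},{s,t},{t,u},{r,t,u},{s,t,u}}
  A2: {{r},{q,r},{r,s},{r,t},{r,u},{q,r,s},{q,r,u},{r,t,u}}
  A3: {{u},{q,u},{r,u},{s,u},{t,u},{q,r,u},{r,t,u},{s,t,u}}
  A4: {{p},{p,t}} {{s},{q,s},{r,s},{s,t},{s,u},{q,r,s},{s,t,u}}
  A5: {{r},{t},{u},{p,t},{q,r},{q,u},{r,s},{r,t},{r,u},{s,t},{s,u},{t,u},{q,r,s},{q,r,u},{r,t,u},{s,t,u}}
  A6: {{q},{r},{u},{q,r},{q,s},{q,u},{r,s},{r,t},{r,u},{s,u},{t,u},{q,r,s},{q,r,u},{r,t,u},{s,t,u}}
  A12: {{r,t},{r,t,u}}
  A13: {{t,u},{r,t,u},{s,t,u}}
  A14: {{p,t}} {{s,t},{s,t,u}}
  A15: {{t},{p,t},{r,t},{s,t},{t,u},{r,t,u},{s,t,u}}
  A16: {{r,t},{t,u},{r,t,u},{s,t,u}}
  A23: {{r,u},{q,r,u},{r,t,u}}
  A24: {{r,s},{q,r,s}}
  A25: {{r},{q,r},{r,s},{r,t},{r,u},{q,r,s},{q,r,u},{r,t,u}}
  A26: {{r},{q,r},{r,s},{r,t},{r,u},{q,r,s},{q,r,u},{r,t,u}}
  A34: {{s,u},{s,t,u}}
  A35: {{u},{q,u},{r,u},{s,u},{t,u},{q,r,u},{r,t,u},{s,t,u}}
  A36: {{u},{q,u},{r,u},{s,u},{t,u},{q,r,u},{r,t,u},{s,t,u}}
  A45: {{p,t}} {{r,s},{q,r,s}} {{s,t},{s,u},{s,t,u}}
  A46: {{q,s},{r,s},{q,r,s}} {{s,u},{s,t,u}}
  A56: {{r},{u},{q,r},{q,u},{r,s},{r,t},{r,u},{s,u},{t,u},{q,r,s},{q,r,u},{r,t,u},{s,t,u}}
  A123: {{r,t,u}}
  A125: {{r,t},{r,t,u}}
  A126: {{r,t},{r,t,u}}
  A134: {{s,t,u}}
  A135: {{t,u},{r,t,u},{s,t,u}}
  A136: {{t,u},{r,t,u},{s,t,u}}
  A145: {{p,t}} {{s,t},{s,t,u}}
  A146: {{s,t,u}}
  A156: {{r,t},{t,u},{r,t,u},{s,t,u}}
  A235: {{r,u},{q,r,u},{r,t,u}}
  A236: {{r,u},{q,r,u},{r,t,u}}
  A245: {{r,s},{q,r,s}}
  A246: {{r,s},{q,r,s}}
  A256: {{r},{q,r},{r,s},{r,t},{r,u},{q,r,s},{q,r,u},{r,t,u}}
  A345: {{s,u},{s,t,u}}
  A346: {{s,u},{s,t,u}}
  A356: {{u},{q,u},{r,u},{s,u},{t,u},{q,r,u},{r,t,u},{s,t,u}}
  A456: {{r,s},{q,r,s}} {{s,u},{s,t,u}}
  A1235: {{r,t,u}}
  A1236: {{r,t,u}}
  A1256: {{r,t},{r,t,u}}
  A1345: {{s,t,u}}
  A1346: {{s,t,u}}
  A1356: {{t,u},{r,t,u},{s,t,u}}
  A1456: {{s,t,u}}
  A2356: {{r,u},{q,r,u},{r,t,u}}
  A2456: {{r,s},{q,r,s}}
  A3456: {{s,u},{s,t,u}}
  A12356: {{r,t,u}}
  A13456: {{s,t,u}}
C dims 7,19,20,10; δ0: rk 6, SNF 1^6; δ1: rk 12, SNF 1^12; δ2: rk 8, SNF 1^8
degree 0: 7−6−0 = 1 → Ȟ^0 ≅ Z
degree 1: 19−12−6 = 1 → Ȟ^1 ≅ Z
degree 2: 20−8−12 = 0 → Ȟ^2 ≅ 0

Ȟ^0 = Z, Ȟ^1 = Z, Ȟ^2 = 0


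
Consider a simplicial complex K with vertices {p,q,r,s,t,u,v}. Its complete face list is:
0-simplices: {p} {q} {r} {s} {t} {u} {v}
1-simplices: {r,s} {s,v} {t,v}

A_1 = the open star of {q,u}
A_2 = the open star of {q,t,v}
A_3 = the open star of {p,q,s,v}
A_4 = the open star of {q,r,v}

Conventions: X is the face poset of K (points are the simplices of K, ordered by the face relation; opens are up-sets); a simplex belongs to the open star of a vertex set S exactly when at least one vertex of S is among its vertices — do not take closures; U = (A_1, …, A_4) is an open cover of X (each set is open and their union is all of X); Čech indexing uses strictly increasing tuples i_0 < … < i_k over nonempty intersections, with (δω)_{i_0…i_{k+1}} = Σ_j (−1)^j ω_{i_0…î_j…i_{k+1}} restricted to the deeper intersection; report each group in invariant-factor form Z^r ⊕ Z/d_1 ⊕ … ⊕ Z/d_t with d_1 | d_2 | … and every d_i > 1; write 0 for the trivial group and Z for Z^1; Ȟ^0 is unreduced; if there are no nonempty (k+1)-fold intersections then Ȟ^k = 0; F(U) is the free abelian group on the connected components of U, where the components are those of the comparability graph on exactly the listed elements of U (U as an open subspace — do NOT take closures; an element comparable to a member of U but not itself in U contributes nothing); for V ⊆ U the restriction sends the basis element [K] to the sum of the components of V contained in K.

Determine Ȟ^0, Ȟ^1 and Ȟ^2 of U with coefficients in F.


Ȟ^0 = Z^4,  Ȟ^1 = 0,  Ȟ^2 = 0

nerve simplices:
  A1={{q},{u}} A2={{q},{t},{v},{s,v},{t,v}} A3={{p},{q},{s},{v},{r,s},{s,v},{t,v}} A4={{q},{r},{v},{r,s},{s,v},{t,v}}
  A12={{q}} A13={{q}} A14={{q}} A23={{q},{v},{s,v},{t,v}} A24={{q},{v},{s,v},{t,v}} A34={{q},{v},{r,s},{s,v},{t,v}}
  A123={{q}} A124={{q}} A134={{q}} A234={{q},{v},{s,v},{t,v}}
  A1234={{q}}
components per intersection:
  A1: {{q}} {{u}}
  A2: {{q}} {{t},{v},{s,v},{t,v}}
  A3: {{p}} {{q}} {{s},{v},{r,s},{s,v},{t,v}}
  A4: {{q}} {{r},{r,s}} {{v},{s,v},{t,v}}
  A12: {{q}}
  A13: {{q}}
  A14: {{q}}
  A23: {{q}} {{v},{s,v},{t,v}}
  A24: {{q}} {{v},{s,v},{t,v}}
  A34: {{q}} {{v},{s,v},{t,v}} {{r,s}}
  A123: {{q}}
  A124: {{q}}
  A134: {{q}}
  A234: {{q}} {{v},{s,v},{t,v}}
  A1234: {{q}}
C dims 10,10,5,1; δ0: rk 6, SNF 1^6; δ1: rk 4, SNF 1^4; δ2: rk 1, SNF 1^1
degree 0: 10−6−0 = 4 → Ȟ^0 ≅ Z^4
degree 1: 10−4−6 = 0 → Ȟ^1 ≅ 0
degree 2: 5−1−4 = 0 → Ȟ^2 ≅ 0


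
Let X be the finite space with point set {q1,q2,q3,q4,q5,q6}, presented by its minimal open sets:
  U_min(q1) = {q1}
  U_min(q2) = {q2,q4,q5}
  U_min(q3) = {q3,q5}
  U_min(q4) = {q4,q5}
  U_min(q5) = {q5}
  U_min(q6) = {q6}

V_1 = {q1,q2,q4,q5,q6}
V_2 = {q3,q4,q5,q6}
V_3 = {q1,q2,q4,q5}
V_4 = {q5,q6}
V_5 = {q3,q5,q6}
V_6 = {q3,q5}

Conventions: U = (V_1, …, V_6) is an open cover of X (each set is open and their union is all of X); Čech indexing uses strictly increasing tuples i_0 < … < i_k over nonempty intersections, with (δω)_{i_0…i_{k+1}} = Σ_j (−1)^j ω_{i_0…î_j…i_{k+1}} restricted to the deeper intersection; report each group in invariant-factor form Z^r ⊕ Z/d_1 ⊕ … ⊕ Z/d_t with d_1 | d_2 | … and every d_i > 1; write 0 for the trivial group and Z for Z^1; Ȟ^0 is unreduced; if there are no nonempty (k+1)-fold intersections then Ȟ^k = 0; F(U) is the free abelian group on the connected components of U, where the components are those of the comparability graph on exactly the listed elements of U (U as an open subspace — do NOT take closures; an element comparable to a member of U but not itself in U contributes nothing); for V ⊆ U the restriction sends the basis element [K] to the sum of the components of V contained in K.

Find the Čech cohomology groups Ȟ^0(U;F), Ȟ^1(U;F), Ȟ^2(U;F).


nerve of the cover:
  V12={q4,q5,q6} V13={q1,q2,q4,q5} V14={q5,q6} V15={q5,q6} V16={q5} V23={q4,q5} V24={q5,q6} V25={q3,q5,q6} V26={q3,q5} V34={q5} V35={q5} V36={q5} V45={q5,q6} V46={q5} V56={q3,q5}
  V123={q4,q5} V124={q5,q6} V125={q5,q6} V126={q5} V134={q5} V135={q5} V136={q5} V145={q5,q6} V146={q5} V156={q5} V234={q5} V235={q5} V236={q5} V245={q5,q6} V246={q5} V256={q3,q5} V345={q5} V346={q5} V356={q5} V456={q5}
  V1234={q5} V1235={q5} V1236={q5} V1245={q5,q6} V1246={q5} V1256={q5} V1345={q5} V1346={q5} V1356={q5} V1456={q5} V2345={q5} V2346={q5} V2356={q5} V2456={q5} V3456={q5}
  V12345={q5} V12346={q5} V12356={q5} V12456={q5} V13456={q5} V23456={q5}
  V123456={q5}
components per intersection:
  V1: {q1} {q2,q4,q5} {q6}
  V2: {q3,q4,q5} {q6}
  V3: {q1} {q2,q4,q5}
  V4: {q5} {q6}
  V5: {q3,q5} {q6}
  V6: {q3,q5}
  V12: {q4,q5} {q6}
  V13: {q1} {q2,q4,q5}
  V14: {q5} {q6}
  V15: {q5} {q6}
  V16: {q5}
  V23: {q4,q5}
  V24: {q5} {q6}
  V25: {q3,q5} {q6}
  V26: {q3,q5}
  V34: {q5}
  V35: {q5}
  V36: {q5}
  V45: {q5} {q6}
  V46: {q5}
  V56: {q3,q5}
  V123: {q4,q5}
  V124: {q5} {q6}
  V125: {q5} {q6}
  V126: {q5}
  V134: {q5}
  V135: {q5}
  V136: {q5}
  V145: {q5} {q6}
  V146: {q5}
  V156: {q5}
  V234: {q5}
  V235: {q5}
  V236: {q5}
  V245: {q5} {q6}
  V246: {q5}
  V256: {q3,q5}
  V345: {q5}
  V346: {q5}
  V356: {q5}
  V456: {q5}
  V1234: {q5}
  V1235: {q5}
  V1236: {q5}
  V1245: {q5} {q6}
  V1246: {q5}
  V1256: {q5}
  V1345: {q5}
  V1346: {q5}
  V1356: {q5}
  V1456: {q5}
  V2345: {q5}
  V2346: {q5}
  V2356: {q5}
  V2456: {q5}
  V3456: {q5}
  V12345: {q5}
  V12346: {q5}
  V12356: {q5}
  V12456: {q5}
  V13456: {q5}
  V23456: {q5}
  V123456: {q5}
C dims 12,22,24,16; δ0: rk 9, SNF 1^9; δ1: rk 13, SNF 1^13; δ2: rk 11, SNF 1^11
Ȟ^0 = (12 − 9) − 0 = 3, so Ȟ^0 ≅ Z^3
Ȟ^1 = (22 − 13) − 9 = 0, so Ȟ^1 ≅ 0
Ȟ^2 = (24 − 11) − 13 = 0, so Ȟ^2 ≅ 0

Ȟ^0 = Z^3,  Ȟ^1 = 0,  Ȟ^2 = 0


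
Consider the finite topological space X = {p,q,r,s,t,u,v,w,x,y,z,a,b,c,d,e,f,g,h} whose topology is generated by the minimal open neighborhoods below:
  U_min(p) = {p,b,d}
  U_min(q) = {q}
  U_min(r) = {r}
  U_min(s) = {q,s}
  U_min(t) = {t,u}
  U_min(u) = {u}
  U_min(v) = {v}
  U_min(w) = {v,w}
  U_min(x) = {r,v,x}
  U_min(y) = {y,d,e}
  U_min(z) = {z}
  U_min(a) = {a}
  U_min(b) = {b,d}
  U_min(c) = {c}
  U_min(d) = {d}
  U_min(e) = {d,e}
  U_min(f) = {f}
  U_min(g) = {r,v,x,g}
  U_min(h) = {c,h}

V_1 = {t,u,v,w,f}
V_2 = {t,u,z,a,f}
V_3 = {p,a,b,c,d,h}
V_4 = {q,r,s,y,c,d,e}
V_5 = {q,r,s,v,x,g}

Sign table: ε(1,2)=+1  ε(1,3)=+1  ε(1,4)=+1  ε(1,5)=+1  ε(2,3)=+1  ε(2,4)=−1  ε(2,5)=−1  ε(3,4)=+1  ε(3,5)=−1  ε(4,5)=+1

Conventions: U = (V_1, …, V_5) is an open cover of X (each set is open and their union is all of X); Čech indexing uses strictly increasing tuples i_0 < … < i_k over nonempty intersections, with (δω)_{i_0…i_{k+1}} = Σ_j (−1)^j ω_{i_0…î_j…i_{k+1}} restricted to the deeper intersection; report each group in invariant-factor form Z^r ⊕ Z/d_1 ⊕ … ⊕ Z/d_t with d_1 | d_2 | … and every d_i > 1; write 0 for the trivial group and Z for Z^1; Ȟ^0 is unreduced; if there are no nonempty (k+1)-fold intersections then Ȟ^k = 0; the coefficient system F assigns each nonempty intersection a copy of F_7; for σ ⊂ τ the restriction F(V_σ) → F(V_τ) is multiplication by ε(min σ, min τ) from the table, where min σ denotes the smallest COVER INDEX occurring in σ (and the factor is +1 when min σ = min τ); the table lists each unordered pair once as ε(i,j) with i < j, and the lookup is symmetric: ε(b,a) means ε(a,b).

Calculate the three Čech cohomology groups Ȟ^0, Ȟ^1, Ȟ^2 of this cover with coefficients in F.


nonempty intersections:
  V12={t,u,f} V15={v} V23={a} V34={c,d} V45={q,r,s}
C dims 5,5; δ0: rk_F7 4
Ȟ^0: (5−4)−0=1 ⇒ Z/7
Ȟ^1: (5−0)−4=1 ⇒ Z/7
Ȟ^2: (0−0)−0=0 ⇒ 0

Ȟ^0 = Z/7, Ȟ^1 = Z/7 and Ȟ^2 = 0


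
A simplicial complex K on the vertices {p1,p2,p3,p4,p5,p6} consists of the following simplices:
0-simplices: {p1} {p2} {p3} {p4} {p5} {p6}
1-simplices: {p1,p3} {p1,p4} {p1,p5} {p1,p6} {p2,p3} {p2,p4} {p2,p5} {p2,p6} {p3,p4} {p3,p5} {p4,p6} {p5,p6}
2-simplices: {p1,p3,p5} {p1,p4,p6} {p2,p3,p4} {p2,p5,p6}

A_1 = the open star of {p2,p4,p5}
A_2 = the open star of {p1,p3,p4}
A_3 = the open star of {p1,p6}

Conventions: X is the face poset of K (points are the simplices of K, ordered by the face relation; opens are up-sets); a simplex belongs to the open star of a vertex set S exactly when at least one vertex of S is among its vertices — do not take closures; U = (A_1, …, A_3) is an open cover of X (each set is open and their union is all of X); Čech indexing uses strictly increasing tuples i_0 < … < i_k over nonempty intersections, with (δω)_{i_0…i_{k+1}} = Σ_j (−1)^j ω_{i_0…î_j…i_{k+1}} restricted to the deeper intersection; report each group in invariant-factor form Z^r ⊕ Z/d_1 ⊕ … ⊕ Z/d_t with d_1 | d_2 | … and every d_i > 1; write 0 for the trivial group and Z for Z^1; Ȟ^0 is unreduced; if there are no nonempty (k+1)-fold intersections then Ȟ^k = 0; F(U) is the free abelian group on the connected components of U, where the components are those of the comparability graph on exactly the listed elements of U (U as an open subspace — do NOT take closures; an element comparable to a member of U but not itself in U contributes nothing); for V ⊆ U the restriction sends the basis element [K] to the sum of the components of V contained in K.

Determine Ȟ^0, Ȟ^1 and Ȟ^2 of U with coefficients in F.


nerve of the cover:
  A1={{p2},{p4},{p5},{p1,p4},{p1,p5},{p2,p3},{p2,p4},{p2,p5},{p2,p6},{p3,p4},{p3,p5},{p4,p6},{p5,p6},{p1,p3,p5},{p1,p4,p6},{p2,p3,p4},{p2,p5,p6}} A2={{p1},{p3},{p4},{p1,p3},{p1,p4},{p1,p5},{p1,p6},{p2,p3},{p2,p4},{p3,p4},{p3,p5},{p4,p6},{p1,p3,p5},{p1,p4,p6},{p2,p3,p4}} A3={{p1},{p6},{p1,p3},{p1,p4},{p1,p5},{p1,p6},{p2,p6},{p4,p6},{p5,p6},{p1,p3,p5},{p1,p4,p6},{p2,p5,p6}}
  A12={{p4},{p1,p4},{p1,p5},{p2,p3},{p2,p4},{p3,p4},{p3,p5},{p4,p6},{p1,p3,p5},{p1,p4,p6},{p2,p3,p4}} A13={{p1,p4},{p1,p5},{p2,p6},{p4,p6},{p5,p6},{p1,p3,p5},{p1,p4,p6},{p2,p5,p6}} A23={{p1},{p1,p3},{p1,p4},{p1,p5},{p1,p6},{p4,p6},{p1,p3,p5},{p1,p4,p6}}
  A123={{p1,p4},{p1,p5},{p4,p6},{p1,p3,p5},{p1,p4,p6}}
components per intersection:
  A1: {{p2},{p4},{p5},{p1,p4},{p1,p5},{p2,p3},{p2,p4},{p2,p5},{p2,p6},{p3,p4},{p3,p5},{p4,p6},{p5,p6},{p1,p3,p5},{p1,p4,p6},{p2,p3,p4},{p2,p5,p6}}
  A2: {{p1},{p3},{p4},{p1,p3},{p1,p4},{p1,p5},{p1,p6},{p2,p3},{p2,p4},{p3,p4},{p3,p5},{p4,p6},{p1,p3,p5},{p1,p4,p6},{p2,p3,p4}}
  A3: {{p1},{p6},{p1,p3},{p1,p4},{p1,p5},{p1,p6},{p2,p6},{p4,p6},{p5,p6},{p1,p3,p5},{p1,p4,p6},{p2,p5,p6}}
  A12: {{p4},{p1,p4},{p2,p3},{p2,p4},{p3,p4},{p4,p6},{p1,p4,p6},{p2,p3,p4}} {{p1,p5},{p3,p5},{p1,p3,p5}}
  A13: {{p1,p4},{p4,p6},{p1,p4,p6}} {{p1,p5},{p1,p3,p5}} {{p2,p6},{p5,p6},{p2,p5,p6}}
  A23: {{p1},{p1,p3},{p1,p4},{p1,p5},{p1,p6},{p4,p6},{p1,p3,p5},{p1,p4,p6}}
  A123: {{p1,p4},{p4,p6},{p1,p4,p6}} {{p1,p5},{p1,p3,p5}}
C dims 3,6,2; δ0: rk 2, SNF 1^2; δ1: rk 2, SNF 1^2
Ȟ^0 = (3 − 2) − 0 = 1, so Ȟ^0 ≅ Z
Ȟ^1 = (6 − 2) − 2 = 2, so Ȟ^1 ≅ Z^2
Ȟ^2 = (2 − 0) − 2 = 0, so Ȟ^2 ≅ 0

Ȟ^0(U;F) ≅ Z,  Ȟ^1(U;F) ≅ Z^2,  Ȟ^2(U;F) ≅ 0


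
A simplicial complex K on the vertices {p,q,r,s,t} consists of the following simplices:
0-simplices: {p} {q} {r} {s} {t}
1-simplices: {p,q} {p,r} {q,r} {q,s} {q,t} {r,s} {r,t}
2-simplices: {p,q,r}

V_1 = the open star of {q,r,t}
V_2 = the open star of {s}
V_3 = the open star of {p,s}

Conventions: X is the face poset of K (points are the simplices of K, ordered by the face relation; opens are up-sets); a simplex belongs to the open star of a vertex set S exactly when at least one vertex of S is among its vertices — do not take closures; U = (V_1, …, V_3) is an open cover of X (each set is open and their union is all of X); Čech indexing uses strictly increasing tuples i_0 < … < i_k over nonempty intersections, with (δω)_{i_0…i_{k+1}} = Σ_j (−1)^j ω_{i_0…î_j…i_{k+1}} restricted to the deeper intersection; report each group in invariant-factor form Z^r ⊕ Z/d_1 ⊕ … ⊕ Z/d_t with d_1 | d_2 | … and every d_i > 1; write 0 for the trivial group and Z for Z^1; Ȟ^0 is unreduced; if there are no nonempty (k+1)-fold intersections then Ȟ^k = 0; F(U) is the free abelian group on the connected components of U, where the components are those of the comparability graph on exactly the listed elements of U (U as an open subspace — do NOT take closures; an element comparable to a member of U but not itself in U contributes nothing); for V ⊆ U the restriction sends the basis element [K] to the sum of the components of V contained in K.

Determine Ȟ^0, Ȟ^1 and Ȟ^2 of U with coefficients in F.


nonempty intersections:
  V1={{q},{r},{t},{p,q},{p,r},{q,r},{q,s},{q,t},{r,s},{r,t},{p,q,r}} V2={{s},{q,s},{r,s}} V3={{p},{s},{p,q},{p,r},{q,s},{r,s},{p,q,r}}
  V12={{q,s},{r,s}} V13={{p,q},{p,r},{q,s},{r,s},{p,q,r}} V23={{s},{q,s},{r,s}}
  V123={{q,s},{r,s}}
components per intersection:
  V1: {{q},{r},{t},{p,q},{p,r},{q,r},{q,s},{q,t},{r,s},{r,t},{p,q,r}}
  V2: {{s},{q,s},{r,s}}
  V3: {{p},{p,q},{p,r},{p,q,r}} {{s},{q,s},{r,s}}
  V12: {{q,s}} {{r,s}}
  V13: {{p,q},{p,r},{p,q,r}} {{q,s}} {{r,s}}
  V23: {{s},{q,s},{r,s}}
  V123: {{q,s}} {{r,s}}
C dims 4,6,2; δ0: rk 3, SNF 1^3; δ1: rk 2, SNF 1^2
Ȟ^0: (4−3)−0=1 ⇒ Z
Ȟ^1: (6−2)−3=1 ⇒ Z
Ȟ^2: (2−0)−2=0 ⇒ 0

Ȟ^0(U;F) ≅ Z; Ȟ^1(U;F) ≅ Z; Ȟ^2(U;F) ≅ 0


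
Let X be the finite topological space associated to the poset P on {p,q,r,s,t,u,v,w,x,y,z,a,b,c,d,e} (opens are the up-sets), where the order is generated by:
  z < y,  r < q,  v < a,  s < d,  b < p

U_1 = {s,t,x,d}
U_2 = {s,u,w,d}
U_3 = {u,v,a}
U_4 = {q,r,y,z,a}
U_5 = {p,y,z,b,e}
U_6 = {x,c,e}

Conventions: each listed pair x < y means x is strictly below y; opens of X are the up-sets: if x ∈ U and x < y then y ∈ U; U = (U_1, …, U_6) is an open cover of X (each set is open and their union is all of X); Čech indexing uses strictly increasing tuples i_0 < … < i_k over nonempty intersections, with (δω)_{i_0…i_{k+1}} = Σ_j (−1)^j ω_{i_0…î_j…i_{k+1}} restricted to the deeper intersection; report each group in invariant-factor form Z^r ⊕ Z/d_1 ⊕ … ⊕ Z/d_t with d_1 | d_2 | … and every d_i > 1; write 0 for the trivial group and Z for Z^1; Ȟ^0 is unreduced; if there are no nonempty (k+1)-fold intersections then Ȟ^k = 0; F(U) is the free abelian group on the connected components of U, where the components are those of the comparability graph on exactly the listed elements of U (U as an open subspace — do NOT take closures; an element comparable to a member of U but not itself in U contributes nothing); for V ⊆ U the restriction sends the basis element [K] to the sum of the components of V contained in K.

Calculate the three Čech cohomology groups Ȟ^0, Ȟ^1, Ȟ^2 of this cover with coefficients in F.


Ȟ^0 = Z^11; Ȟ^1 = 0; Ȟ^2 = 0

nonempty intersections:
  U12={s,d} U16={x} U23={u} U34={a} U45={y,z} U56={e}
components per intersection:
  U1: {s,d} {t} {x}
  U2: {s,d} {u} {w}
  U3: {u} {v,a}
  U4: {q,r} {y,z} {a}
  U5: {p,b} {y,z} {e}
  U6: {x} {c} {e}
  U12: {s,d}
  U16: {x}
  U23: {u}
  U34: {a}
  U45: {y,z}
  U56: {e}
C dims 17,6; δ0: rk 6, SNF 1^6
Ȟ^0: (17−6)−0=11 ⇒ Z^11
Ȟ^1: (6−0)−6=0 ⇒ 0
Ȟ^2: (0−0)−0=0 ⇒ 0


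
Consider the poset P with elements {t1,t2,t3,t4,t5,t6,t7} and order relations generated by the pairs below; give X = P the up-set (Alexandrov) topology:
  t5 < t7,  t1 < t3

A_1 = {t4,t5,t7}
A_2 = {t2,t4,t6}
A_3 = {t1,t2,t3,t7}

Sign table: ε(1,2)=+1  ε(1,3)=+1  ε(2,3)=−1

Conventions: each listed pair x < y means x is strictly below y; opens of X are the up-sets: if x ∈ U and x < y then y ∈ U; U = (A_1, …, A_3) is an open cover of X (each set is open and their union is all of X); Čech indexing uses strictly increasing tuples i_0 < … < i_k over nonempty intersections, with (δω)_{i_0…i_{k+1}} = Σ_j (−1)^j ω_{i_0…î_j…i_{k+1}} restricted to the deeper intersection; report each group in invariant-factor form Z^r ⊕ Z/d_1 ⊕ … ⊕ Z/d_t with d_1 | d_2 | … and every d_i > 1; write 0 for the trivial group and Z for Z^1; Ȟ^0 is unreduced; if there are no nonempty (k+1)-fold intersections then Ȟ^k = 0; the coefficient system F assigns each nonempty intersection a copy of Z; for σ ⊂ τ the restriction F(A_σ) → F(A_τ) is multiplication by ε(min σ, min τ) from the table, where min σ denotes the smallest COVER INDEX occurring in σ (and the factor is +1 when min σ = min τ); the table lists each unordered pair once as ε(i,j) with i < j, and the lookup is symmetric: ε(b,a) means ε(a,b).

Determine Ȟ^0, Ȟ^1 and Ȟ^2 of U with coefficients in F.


nonempty intersections:
  A12={t4} A13={t7} A23={t2}
C dims 3,3; δ0: rk 3, SNF 1^2·2
Ȟ^0: (3−3)−0=0 ⇒ 0
Ȟ^1: (3−0)−3=0 plus torsion [2] ⇒ Z/2
Ȟ^2: (0−0)−0=0 ⇒ 0

Ȟ^0 = 0, Ȟ^1 = Z/2, Ȟ^2 = 0


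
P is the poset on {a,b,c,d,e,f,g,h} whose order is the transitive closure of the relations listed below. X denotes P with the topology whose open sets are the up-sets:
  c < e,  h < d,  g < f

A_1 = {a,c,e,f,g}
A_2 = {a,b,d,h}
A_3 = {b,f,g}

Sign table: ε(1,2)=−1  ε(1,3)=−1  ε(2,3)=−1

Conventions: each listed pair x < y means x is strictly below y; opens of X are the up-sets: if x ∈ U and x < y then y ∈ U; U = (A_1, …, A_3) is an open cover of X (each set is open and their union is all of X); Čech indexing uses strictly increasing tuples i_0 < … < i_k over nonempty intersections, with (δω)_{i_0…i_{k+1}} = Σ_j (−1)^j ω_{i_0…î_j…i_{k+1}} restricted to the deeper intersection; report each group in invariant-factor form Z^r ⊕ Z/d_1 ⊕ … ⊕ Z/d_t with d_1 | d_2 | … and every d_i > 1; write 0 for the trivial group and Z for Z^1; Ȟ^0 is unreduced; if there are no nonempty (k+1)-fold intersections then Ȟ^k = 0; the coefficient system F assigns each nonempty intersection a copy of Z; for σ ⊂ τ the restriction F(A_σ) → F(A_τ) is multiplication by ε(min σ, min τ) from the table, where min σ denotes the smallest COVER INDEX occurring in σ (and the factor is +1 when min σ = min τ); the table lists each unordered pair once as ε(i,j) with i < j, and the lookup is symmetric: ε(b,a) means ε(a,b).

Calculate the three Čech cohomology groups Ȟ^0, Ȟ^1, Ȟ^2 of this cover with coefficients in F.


Ȟ^0 ≅ 0,  Ȟ^1 ≅ Z/2,  Ȟ^2 ≅ 0

nonempty intersections:
  A12={a} A13={f,g} A23={b}
C dims 3,3; δ0: rk 3, SNF 1^2·2
Ȟ^0: (3−3)−0=0 ⇒ 0
Ȟ^1: (3−0)−3=0 plus torsion [2] ⇒ Z/2
Ȟ^2: (0−0)−0=0 ⇒ 0


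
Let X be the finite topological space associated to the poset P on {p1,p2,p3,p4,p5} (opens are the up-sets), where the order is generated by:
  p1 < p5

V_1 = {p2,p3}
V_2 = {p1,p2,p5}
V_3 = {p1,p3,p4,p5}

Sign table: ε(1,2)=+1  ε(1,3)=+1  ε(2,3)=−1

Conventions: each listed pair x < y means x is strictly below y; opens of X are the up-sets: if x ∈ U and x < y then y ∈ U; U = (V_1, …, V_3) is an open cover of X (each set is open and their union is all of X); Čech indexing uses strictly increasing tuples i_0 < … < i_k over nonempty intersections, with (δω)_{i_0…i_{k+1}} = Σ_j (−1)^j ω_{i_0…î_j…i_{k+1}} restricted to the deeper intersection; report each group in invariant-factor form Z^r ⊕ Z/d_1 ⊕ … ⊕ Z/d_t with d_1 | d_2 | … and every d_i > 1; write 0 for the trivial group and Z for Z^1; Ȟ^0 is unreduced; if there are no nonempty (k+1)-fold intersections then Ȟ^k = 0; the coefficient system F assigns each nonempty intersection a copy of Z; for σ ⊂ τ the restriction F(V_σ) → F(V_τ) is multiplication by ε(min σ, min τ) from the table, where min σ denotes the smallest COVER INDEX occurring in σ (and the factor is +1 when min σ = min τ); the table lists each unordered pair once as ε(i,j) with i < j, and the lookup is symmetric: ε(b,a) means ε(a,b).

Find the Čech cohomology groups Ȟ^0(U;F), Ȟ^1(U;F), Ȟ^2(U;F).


Ȟ^0(U;F) ≅ 0, Ȟ^1(U;F) ≅ Z/2, Ȟ^2(U;F) ≅ 0

nonempty overlaps:
  V12={p2} V13={p3} V23={p1,p5}
C dims 3,3; δ0: rk 3, SNF 1^2·2
degree 0: 3−3−0 = 0 → Ȟ^0 ≅ 0
degree 1: 3−0−3 = 0 plus torsion [2] → Ȟ^1 ≅ Z/2
degree 2: 0−0−0 = 0 → Ȟ^2 ≅ 0


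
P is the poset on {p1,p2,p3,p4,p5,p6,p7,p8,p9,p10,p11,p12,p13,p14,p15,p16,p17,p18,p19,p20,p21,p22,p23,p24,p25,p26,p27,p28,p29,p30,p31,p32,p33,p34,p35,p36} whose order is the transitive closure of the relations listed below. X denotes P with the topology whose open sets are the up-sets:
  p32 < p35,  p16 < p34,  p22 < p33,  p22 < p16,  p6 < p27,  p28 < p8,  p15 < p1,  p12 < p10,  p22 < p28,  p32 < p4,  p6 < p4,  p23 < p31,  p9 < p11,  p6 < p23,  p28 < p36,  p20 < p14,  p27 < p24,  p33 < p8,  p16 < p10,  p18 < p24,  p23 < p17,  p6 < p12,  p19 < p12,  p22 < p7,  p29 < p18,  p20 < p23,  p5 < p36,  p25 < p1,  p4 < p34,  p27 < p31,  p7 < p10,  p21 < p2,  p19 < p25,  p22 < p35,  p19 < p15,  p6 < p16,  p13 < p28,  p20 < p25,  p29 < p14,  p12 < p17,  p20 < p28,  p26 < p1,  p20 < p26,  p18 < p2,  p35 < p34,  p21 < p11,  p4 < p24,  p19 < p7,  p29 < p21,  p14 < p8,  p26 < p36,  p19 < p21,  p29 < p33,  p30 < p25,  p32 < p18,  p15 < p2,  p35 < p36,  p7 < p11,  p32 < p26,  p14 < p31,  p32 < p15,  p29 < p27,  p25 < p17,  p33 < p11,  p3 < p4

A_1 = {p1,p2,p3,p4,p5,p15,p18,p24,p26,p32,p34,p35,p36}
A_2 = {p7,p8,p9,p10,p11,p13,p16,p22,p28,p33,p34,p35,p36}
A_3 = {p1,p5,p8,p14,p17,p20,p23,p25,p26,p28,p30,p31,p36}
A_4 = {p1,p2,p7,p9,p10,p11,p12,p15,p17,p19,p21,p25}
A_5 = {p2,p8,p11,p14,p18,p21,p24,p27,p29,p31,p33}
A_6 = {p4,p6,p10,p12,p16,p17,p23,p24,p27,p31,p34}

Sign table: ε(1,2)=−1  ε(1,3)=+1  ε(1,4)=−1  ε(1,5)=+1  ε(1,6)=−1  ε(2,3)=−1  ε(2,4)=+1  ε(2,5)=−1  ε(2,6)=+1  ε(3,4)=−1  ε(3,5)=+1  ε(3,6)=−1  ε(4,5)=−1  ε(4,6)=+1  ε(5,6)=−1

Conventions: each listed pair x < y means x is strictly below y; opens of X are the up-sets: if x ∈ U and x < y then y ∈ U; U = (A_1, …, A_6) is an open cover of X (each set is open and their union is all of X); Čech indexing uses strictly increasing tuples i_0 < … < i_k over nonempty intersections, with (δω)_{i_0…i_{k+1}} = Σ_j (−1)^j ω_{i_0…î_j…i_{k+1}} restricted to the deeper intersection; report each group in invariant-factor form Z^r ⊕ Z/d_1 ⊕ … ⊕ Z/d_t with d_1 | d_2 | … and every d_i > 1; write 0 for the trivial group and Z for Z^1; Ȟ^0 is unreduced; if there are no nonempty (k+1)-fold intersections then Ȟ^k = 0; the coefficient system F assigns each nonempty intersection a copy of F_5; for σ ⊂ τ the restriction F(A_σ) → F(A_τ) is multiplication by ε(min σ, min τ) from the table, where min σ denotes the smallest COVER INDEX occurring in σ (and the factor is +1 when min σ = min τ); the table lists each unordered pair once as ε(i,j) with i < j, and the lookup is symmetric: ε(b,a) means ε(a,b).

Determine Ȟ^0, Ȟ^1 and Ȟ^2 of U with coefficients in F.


Ȟ^0 = Z/5; Ȟ^1 = 0; Ȟ^2 = 0

cover nerve:
  A12={p34,p35,p36} A13={p1,p5,p26,p36} A14={p1,p2,p15} A15={p2,p18,p24} A16={p4,p24,p34} A23={p8,p28,p36} A24={p7,p9,p10,p11} A25={p8,p11,p33} A26={p10,p16,p34} A34={p1,p17,p25} A35={p8,p14,p31} A36={p17,p23,p31} A45={p2,p11,p21} A46={p10,p12,p17} A56={p24,p27,p31}
  A123={p36} A126={p34} A134={p1} A145={p2} A156={p24} A235={p8} A245={p11} A246={p10} A346={p17} A356={p31}
C dims 6,15,10; δ0: rk_F5 5; δ1: rk_F5 10
Ȟ^0: (6−5)−0=1 ⇒ Z/5
Ȟ^1: (15−10)−5=0 ⇒ 0
Ȟ^2: (10−0)−10=0 ⇒ 0


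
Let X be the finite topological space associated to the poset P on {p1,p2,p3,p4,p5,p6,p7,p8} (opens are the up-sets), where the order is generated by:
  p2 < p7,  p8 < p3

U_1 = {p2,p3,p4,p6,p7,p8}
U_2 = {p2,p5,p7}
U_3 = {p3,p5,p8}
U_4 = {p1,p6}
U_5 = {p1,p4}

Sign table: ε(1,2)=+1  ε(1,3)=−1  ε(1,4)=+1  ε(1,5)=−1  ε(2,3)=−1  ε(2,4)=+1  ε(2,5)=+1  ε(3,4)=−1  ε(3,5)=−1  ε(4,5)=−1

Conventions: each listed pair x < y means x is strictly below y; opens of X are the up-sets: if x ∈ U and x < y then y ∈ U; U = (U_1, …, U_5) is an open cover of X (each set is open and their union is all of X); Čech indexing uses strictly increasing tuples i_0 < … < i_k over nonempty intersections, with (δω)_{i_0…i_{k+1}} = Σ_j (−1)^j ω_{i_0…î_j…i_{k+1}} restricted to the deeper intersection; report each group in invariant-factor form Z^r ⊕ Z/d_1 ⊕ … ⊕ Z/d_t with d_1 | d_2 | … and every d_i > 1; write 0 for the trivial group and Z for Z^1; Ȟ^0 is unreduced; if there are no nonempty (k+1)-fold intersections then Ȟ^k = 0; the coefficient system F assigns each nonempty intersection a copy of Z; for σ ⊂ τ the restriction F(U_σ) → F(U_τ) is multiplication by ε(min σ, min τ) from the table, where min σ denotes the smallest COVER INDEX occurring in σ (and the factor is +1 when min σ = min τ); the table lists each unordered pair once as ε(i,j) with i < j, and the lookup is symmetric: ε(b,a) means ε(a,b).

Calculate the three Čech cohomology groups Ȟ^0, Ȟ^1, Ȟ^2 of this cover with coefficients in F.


intersection data:
  U12={p2,p7} U13={p3,p8} U14={p6} U15={p4} U23={p5} U45={p1}
C dims 5,6; δ0: rk 4, SNF 1^4
Ȟ^0 = (5 − 4) − 0 = 1, so Ȟ^0 ≅ Z
Ȟ^1 = (6 − 0) − 4 = 2, so Ȟ^1 ≅ Z^2
Ȟ^2 = (0 − 0) − 0 = 0, so Ȟ^2 ≅ 0

Ȟ^0(U;F) ≅ Z, Ȟ^1(U;F) ≅ Z^2, Ȟ^2(U;F) ≅ 0


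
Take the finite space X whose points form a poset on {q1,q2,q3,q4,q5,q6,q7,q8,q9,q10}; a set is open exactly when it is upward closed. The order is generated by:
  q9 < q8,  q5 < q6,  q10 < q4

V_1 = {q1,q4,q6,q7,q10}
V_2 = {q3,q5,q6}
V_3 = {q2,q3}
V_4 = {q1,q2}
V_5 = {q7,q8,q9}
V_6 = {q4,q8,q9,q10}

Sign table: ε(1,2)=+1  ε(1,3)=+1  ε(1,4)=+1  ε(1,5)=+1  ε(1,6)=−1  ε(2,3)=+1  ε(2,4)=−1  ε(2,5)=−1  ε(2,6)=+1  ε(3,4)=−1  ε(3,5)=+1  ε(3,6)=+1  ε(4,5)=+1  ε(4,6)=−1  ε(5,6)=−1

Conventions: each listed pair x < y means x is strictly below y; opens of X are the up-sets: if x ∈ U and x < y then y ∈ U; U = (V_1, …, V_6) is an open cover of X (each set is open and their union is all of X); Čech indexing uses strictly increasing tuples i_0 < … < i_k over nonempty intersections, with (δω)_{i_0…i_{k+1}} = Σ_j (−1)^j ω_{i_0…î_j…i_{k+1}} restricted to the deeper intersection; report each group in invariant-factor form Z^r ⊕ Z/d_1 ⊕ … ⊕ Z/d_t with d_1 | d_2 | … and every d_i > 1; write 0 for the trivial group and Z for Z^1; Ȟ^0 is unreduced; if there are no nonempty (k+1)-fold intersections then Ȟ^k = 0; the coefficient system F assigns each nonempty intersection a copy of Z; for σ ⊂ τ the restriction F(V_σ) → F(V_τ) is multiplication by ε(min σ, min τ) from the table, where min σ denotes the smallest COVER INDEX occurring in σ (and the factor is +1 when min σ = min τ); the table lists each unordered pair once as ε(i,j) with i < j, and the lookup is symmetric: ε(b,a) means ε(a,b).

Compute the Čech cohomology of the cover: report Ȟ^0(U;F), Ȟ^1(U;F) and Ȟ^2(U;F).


nonempty intersections:
  V12={q6} V14={q1} V15={q7} V16={q4,q10} V23={q3} V34={q2} V56={q8,q9}
C dims 6,7; δ0: rk 6, SNF 1^5·2
Ȟ^0: (6−6)−0=0 ⇒ 0
Ȟ^1: (7−0)−6=1 plus torsion [2] ⇒ Z ⊕ Z/2
Ȟ^2: (0−0)−0=0 ⇒ 0

Ȟ^0 = 0, Ȟ^1 = Z ⊕ Z/2 and Ȟ^2 = 0
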